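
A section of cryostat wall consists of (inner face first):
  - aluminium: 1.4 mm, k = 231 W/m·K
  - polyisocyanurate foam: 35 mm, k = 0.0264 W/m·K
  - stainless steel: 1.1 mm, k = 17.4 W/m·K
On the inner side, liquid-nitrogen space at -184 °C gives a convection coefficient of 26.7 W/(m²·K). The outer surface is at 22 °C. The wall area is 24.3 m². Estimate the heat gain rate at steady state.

Model the wall as resistances in series:
R_inner film = 1/(h_i·A) = 1/(26.7×24.3) = 0.001541 K/W
R_aluminium = L/(kA) = 0.0014/(231×24.3) = 2.494×10^-7 K/W
R_polyisocyanurate foam = L/(kA) = 0.035/(0.0264×24.3) = 0.05456 K/W
R_stainless steel = L/(kA) = 0.0011/(17.4×24.3) = 2.602×10^-6 K/W
R_total = 0.0561 K/W
Q = ΔT / R_total = 206 / 0.0561

Q ≈ 3670 W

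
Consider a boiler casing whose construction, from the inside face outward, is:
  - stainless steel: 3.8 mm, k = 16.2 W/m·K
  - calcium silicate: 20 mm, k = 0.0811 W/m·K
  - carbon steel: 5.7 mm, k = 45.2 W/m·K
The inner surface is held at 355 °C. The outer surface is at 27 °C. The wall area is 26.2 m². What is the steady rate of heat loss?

Q ≈ 34800 W

Model the wall as resistances in series:
R_stainless steel = L/(kA) = 0.0038/(16.2×26.2) = 8.953×10^-6 K/W
R_calcium silicate = L/(kA) = 0.02/(0.0811×26.2) = 0.009413 K/W
R_carbon steel = L/(kA) = 0.0057/(45.2×26.2) = 4.813×10^-6 K/W
R_total = 0.009426 K/W
Q = ΔT / R_total = 328 / 0.009426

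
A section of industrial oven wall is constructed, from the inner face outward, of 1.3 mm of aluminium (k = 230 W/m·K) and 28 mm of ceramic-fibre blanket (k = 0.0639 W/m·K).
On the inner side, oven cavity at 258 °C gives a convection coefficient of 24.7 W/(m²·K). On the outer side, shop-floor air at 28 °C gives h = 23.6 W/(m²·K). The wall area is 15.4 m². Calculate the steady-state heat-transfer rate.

Q ≈ 6800 W

Model the wall as resistances in series:
R_inner film = 1/(h_i·A) = 1/(24.7×15.4) = 0.002629 K/W
R_aluminium = L/(kA) = 0.0013/(230×15.4) = 3.67×10^-7 K/W
R_ceramic-fibre blanket = L/(kA) = 0.028/(0.0639×15.4) = 0.02845 K/W
R_outer film = 1/(h_o·A) = 1/(23.6×15.4) = 0.002751 K/W
R_total = 0.03383 K/W
Q = ΔT / R_total = 230 / 0.03383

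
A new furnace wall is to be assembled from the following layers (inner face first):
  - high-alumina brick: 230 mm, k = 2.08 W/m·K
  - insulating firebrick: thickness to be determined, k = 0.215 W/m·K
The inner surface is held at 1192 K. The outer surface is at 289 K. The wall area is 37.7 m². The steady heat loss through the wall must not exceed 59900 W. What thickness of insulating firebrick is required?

Series thermal resistances:
R_high-alumina brick = L/(kA) = 0.23/(2.08×37.7) = 0.002933 K/W
Sum of the known resistances R_other = 0.002933 K/W
Required total resistance R_tot = ΔT/Q_allow = 903/59900 = 0.01508 K/W
R_insulating firebrick = R_tot − R_other = 0.01214 K/W
L = R·k·A = 0.01214×0.215×37.7

L ≈ 98.4 mm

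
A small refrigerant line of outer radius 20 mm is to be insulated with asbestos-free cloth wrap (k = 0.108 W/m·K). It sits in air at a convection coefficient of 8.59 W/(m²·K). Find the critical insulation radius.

For a cylinder r_cr = k/h = 0.108/8.59
r_cr = 12.6 mm; since the bare radius (20 mm) is above r_cr, any added insulation will reduce heat loss.

r_cr ≈ 12.6 mm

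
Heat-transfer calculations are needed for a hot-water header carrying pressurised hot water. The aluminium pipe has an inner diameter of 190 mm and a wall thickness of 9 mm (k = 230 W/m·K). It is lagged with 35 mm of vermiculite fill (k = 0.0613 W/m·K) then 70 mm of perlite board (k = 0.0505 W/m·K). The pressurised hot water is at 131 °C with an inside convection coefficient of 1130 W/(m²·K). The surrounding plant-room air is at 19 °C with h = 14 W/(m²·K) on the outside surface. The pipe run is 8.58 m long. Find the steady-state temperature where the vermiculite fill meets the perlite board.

Radial resistances (cylindrical: R_cond = ln(r_o/r_i)/(2πkL), R_conv = 1/(h·2πrL)):
R_inner film = 1/(h_i·2πr₁L) = 1/(1130×2π×0.095×8.58) = 1.728×10^-4 K/W
R_aluminium pipe wall = ln(104/95)/(2π×230×8.58) = 7.3×10^-6 K/W
R_vermiculite fill = ln(139/104)/(2π×0.0613×8.58) = 0.08778 K/W
R_perlite board = ln(209/139)/(2π×0.0505×8.58) = 0.1498 K/W
R_outer film = 1/(h_o·2πr_oL) = 1/(14×2π×0.209×8.58) = 0.00634 K/W
R_total = 0.2441 K/W
Q = ΔT/R_total = 112/0.2441
Q = 459 W
T_interface = T_inner − Q·ΣR(inner→interface) = 131 − 459×0.08796

T ≈ 90.6 °C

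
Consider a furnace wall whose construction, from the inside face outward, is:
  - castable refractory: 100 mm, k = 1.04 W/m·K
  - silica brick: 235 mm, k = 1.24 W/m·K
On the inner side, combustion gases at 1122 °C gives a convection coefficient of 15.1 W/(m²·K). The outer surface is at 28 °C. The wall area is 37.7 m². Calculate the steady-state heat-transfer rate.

Series thermal resistances:
R_inner film = 1/(h_i·A) = 1/(15.1×37.7) = 0.001757 K/W
R_castable refractory = L/(kA) = 0.1/(1.04×37.7) = 0.00255 K/W
R_silica brick = L/(kA) = 0.235/(1.24×37.7) = 0.005027 K/W
R_total = 0.009334 K/W
Q = ΔT / R_total = 1094 / 0.009334

Q ≈ 117000 W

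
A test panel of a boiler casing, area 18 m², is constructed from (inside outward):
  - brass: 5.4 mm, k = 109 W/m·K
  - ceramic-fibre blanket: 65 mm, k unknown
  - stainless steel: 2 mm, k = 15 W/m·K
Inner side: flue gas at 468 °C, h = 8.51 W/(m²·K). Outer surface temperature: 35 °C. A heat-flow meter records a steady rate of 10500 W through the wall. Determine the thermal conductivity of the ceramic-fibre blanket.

Model the wall as resistances in series:
R_inner film = 1/(h_i·A) = 1/(8.51×18) = 0.006528 K/W
R_brass = L/(kA) = 0.0054/(109×18) = 2.752×10^-6 K/W
R_stainless steel = L/(kA) = 0.002/(15×18) = 7.407×10^-6 K/W
Sum of known resistances R_other = 0.006538 K/W
Total R = ΔT/Q = 433/10500 = 0.04124 K/W
R_ceramic-fibre blanket = R_total − R_other = 0.0347 K/W
k = L/(R·A) = 0.065/(0.0347×18)

k ≈ 0.104 W/(m·K)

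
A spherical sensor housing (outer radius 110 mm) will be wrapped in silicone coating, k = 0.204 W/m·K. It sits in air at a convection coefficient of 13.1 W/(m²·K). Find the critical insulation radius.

r_cr ≈ 31.1 mm

For a sphere r_cr = 2k/h = 2×0.204/13.1
r_cr = 31.1 mm; since the bare radius (110 mm) is above r_cr, any added insulation will reduce heat loss.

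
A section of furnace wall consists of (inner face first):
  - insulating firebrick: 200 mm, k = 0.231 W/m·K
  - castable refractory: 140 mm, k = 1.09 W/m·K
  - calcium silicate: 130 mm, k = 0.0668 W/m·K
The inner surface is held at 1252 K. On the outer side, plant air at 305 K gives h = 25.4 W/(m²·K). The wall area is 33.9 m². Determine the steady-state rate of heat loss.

Q ≈ 10800 W

Treating each layer as a thermal resistance in series:
R_insulating firebrick = L/(kA) = 0.2/(0.231×33.9) = 0.02554 K/W
R_castable refractory = L/(kA) = 0.14/(1.09×33.9) = 0.003789 K/W
R_calcium silicate = L/(kA) = 0.13/(0.0668×33.9) = 0.05741 K/W
R_outer film = 1/(h_o·A) = 1/(25.4×33.9) = 0.001161 K/W
R_total = 0.0879 K/W
Q = ΔT / R_total = 947 / 0.0879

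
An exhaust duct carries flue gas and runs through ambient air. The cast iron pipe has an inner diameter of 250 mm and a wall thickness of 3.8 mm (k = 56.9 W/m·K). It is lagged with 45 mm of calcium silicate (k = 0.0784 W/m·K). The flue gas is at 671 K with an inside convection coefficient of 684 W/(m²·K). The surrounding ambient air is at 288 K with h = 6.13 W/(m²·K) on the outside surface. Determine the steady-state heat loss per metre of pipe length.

q′ ≈ 504 W/m

Per-layer cylindrical resistances, series-summed:
R_inner film = 1/(h_i·2πr₁L) = 1/(684×2π×0.125×1) = 0.001861 K/W
R_cast iron pipe wall = ln(128.8/125)/(2π×56.9×1) = 8.376×10^-5 K/W
R_calcium silicate = ln(173.8/128.8)/(2π×0.0784×1) = 0.6083 K/W
R_outer film = 1/(h_o·2πr_oL) = 1/(6.13×2π×0.1738×1) = 0.1494 K/W
R_total = 0.7596 K/W
Q = ΔT/R_total = 383/0.7596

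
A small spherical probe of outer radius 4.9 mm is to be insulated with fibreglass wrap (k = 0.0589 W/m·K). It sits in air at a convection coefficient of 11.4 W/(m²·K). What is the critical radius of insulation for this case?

For a sphere r_cr = 2k/h = 2×0.0589/11.4
r_cr = 10.3 mm; since the bare radius (4.9 mm) is below r_cr, adding a thin layer of insulation will *increase* heat loss.

r_cr ≈ 10.3 mm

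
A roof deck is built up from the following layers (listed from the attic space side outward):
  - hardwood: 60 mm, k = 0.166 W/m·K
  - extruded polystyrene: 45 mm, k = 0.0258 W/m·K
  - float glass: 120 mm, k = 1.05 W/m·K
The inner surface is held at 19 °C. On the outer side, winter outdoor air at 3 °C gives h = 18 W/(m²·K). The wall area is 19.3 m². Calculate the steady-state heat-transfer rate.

Q ≈ 136 W

Model the wall as resistances in series:
R_hardwood = L/(kA) = 0.06/(0.166×19.3) = 0.01873 K/W
R_extruded polystyrene = L/(kA) = 0.045/(0.0258×19.3) = 0.09037 K/W
R_float glass = L/(kA) = 0.12/(1.05×19.3) = 0.005922 K/W
R_outer film = 1/(h_o·A) = 1/(18×19.3) = 0.002879 K/W
R_total = 0.1179 K/W
Q = ΔT / R_total = 16 / 0.1179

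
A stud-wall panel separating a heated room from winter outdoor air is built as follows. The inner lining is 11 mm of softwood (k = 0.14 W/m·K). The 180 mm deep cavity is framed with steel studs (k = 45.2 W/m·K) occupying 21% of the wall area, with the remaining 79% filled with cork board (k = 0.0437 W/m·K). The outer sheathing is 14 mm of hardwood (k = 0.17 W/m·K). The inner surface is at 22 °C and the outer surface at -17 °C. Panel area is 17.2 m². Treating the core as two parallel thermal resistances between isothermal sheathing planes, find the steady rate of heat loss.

Sheathing layers in series; stud and cavity paths in parallel between them.
R_inner = 0.011/(0.14×17.2) = 0.004568 K/W
R_stud  = 0.18/(45.2×0.21×17.2) = 0.001103 K/W
R_cav   = 0.18/(0.0437×0.79×17.2) = 0.3031 K/W
1/R_core = 1/R_stud + 1/R_cav → R_core = 0.001099 K/W
R_outer = 0.014/(0.17×17.2) = 0.004788 K/W
R_total = 0.01045 K/W
Q = ΔT/R_total = 39/0.01045

Q ≈ 3730 W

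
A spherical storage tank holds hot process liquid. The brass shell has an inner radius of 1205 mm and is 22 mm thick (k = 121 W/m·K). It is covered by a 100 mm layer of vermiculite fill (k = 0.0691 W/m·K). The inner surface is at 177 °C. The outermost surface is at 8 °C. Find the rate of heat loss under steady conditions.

Radial (spherical) resistances in series:
R_brass shell = (1/1.205 − 1/1.227)/(4π×121) = 9.786×10^-6 K/W
R_vermiculite fill = (1/1.227 − 1/1.327)/(4π×0.0691) = 0.07073 K/W
R_total = 0.07074 K/W
Q = ΔT/R_total = 169/0.07074

Q ≈ 2390 W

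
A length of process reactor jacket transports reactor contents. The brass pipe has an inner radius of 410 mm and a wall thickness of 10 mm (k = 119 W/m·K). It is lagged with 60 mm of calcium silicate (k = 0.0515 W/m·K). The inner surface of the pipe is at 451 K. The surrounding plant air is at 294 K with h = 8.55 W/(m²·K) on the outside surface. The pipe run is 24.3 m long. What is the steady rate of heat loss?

Q ≈ 8450 W

For a radial system each layer contributes R = ln(r_out/r_in)/(2πkL); films add R = 1/(hA).
R_brass pipe wall = ln(420/410)/(2π×119×24.3) = 1.326×10^-6 K/W
R_calcium silicate = ln(480/420)/(2π×0.0515×24.3) = 0.01698 K/W
R_outer film = 1/(h_o·2πr_oL) = 1/(8.55×2π×0.48×24.3) = 0.001596 K/W
R_total = 0.01858 K/W
Q = ΔT/R_total = 157/0.01858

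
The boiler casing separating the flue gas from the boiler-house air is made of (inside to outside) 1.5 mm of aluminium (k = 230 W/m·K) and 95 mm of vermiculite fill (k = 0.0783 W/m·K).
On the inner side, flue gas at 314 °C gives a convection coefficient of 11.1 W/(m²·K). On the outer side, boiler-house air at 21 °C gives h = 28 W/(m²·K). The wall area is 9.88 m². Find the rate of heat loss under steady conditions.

Model the wall as resistances in series:
R_inner film = 1/(h_i·A) = 1/(11.1×9.88) = 0.009118 K/W
R_aluminium = L/(kA) = 0.0015/(230×9.88) = 6.601×10^-7 K/W
R_vermiculite fill = L/(kA) = 0.095/(0.0783×9.88) = 0.1228 K/W
R_outer film = 1/(h_o·A) = 1/(28×9.88) = 0.003615 K/W
R_total = 0.1355 K/W
Q = ΔT / R_total = 293 / 0.1355

Q ≈ 2160 W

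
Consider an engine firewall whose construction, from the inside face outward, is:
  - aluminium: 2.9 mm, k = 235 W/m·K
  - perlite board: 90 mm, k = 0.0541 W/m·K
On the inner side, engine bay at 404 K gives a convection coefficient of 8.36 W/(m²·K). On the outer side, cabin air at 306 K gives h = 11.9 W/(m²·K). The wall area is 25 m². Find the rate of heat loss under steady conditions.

Q ≈ 1310 W

Series thermal resistances:
R_inner film = 1/(h_i·A) = 1/(8.36×25) = 0.004785 K/W
R_aluminium = L/(kA) = 0.0029/(235×25) = 4.936×10^-7 K/W
R_perlite board = L/(kA) = 0.09/(0.0541×25) = 0.06654 K/W
R_outer film = 1/(h_o·A) = 1/(11.9×25) = 0.003361 K/W
R_total = 0.07469 K/W
Q = ΔT / R_total = 98 / 0.07469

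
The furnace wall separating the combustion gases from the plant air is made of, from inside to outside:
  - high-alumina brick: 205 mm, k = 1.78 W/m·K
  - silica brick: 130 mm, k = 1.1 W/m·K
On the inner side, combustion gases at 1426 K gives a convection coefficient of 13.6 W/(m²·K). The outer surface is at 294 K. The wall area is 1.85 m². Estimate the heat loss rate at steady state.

Model the wall as resistances in series:
R_inner film = 1/(h_i·A) = 1/(13.6×1.85) = 0.03975 K/W
R_high-alumina brick = L/(kA) = 0.205/(1.78×1.85) = 0.06225 K/W
R_silica brick = L/(kA) = 0.13/(1.1×1.85) = 0.06388 K/W
R_total = 0.1659 K/W
Q = ΔT / R_total = 1132 / 0.1659

Q ≈ 6820 W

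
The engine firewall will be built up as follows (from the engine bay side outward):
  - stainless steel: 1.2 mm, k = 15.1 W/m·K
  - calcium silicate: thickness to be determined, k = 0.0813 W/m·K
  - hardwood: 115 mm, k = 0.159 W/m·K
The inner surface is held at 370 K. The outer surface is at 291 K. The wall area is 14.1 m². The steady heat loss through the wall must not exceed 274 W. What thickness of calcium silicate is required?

Thermal resistances in series:
R_stainless steel = L/(kA) = 0.0012/(15.1×14.1) = 5.636×10^-6 K/W
R_hardwood = L/(kA) = 0.115/(0.159×14.1) = 0.0513 K/W
Sum of the known resistances R_other = 0.0513 K/W
Required total resistance R_tot = ΔT/Q_allow = 79/274 = 0.2883 K/W
R_calcium silicate = R_tot − R_other = 0.237 K/W
L = R·k·A = 0.237×0.0813×14.1

L ≈ 272 mm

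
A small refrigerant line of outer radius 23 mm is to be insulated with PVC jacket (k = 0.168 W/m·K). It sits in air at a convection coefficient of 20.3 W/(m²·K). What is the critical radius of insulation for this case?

r_cr ≈ 8.28 mm

For a cylinder r_cr = k/h = 0.168/20.3
r_cr = 8.28 mm; since the bare radius (23 mm) is above r_cr, any added insulation will reduce heat loss.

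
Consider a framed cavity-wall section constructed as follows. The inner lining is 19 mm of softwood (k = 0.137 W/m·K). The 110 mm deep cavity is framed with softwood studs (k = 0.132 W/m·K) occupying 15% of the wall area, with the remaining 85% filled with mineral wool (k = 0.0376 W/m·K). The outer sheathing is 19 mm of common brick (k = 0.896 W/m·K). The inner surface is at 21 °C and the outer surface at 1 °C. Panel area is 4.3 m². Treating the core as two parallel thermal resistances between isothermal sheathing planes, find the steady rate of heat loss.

Sheathing layers in series; stud and cavity paths in parallel between them.
R_inner = 0.019/(0.137×4.3) = 0.03225 K/W
R_stud  = 0.11/(0.132×0.15×4.3) = 1.292 K/W
R_cav   = 0.11/(0.0376×0.85×4.3) = 0.8004 K/W
1/R_core = 1/R_stud + 1/R_cav → R_core = 0.4942 K/W
R_outer = 0.019/(0.896×4.3) = 0.004931 K/W
R_total = 0.5314 K/W
Q = ΔT/R_total = 20/0.5314

Q ≈ 37.6 W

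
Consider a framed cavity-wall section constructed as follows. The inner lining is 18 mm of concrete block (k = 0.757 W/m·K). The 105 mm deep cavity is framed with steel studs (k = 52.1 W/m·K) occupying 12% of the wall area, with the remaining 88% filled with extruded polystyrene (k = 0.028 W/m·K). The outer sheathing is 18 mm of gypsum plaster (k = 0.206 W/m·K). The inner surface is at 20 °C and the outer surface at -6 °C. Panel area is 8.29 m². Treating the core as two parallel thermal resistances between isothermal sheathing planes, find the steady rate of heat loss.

Q ≈ 1690 W

Sheathing layers in series; stud and cavity paths in parallel between them.
R_inner = 0.018/(0.757×8.29) = 0.002868 K/W
R_stud  = 0.105/(52.1×0.12×8.29) = 0.002026 K/W
R_cav   = 0.105/(0.028×0.88×8.29) = 0.514 K/W
1/R_core = 1/R_stud + 1/R_cav → R_core = 0.002018 K/W
R_outer = 0.018/(0.206×8.29) = 0.01054 K/W
R_total = 0.01543 K/W
Q = ΔT/R_total = 26/0.01543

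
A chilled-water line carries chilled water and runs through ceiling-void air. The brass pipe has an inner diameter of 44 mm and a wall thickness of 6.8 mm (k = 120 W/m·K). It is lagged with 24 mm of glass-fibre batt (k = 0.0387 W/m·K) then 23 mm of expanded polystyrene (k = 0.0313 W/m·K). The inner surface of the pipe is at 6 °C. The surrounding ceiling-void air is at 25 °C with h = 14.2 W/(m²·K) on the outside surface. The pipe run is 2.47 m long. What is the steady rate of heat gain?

Q ≈ 10.5 W

Radial resistances (cylindrical: R_cond = ln(r_o/r_i)/(2πkL), R_conv = 1/(h·2πrL)):
R_brass pipe wall = ln(28.8/22)/(2π×120×2.47) = 1.446×10^-4 K/W
R_glass-fibre batt = ln(52.8/28.8)/(2π×0.0387×2.47) = 1.009 K/W
R_expanded polystyrene = ln(75.8/52.8)/(2π×0.0313×2.47) = 0.7444 K/W
R_outer film = 1/(h_o·2πr_oL) = 1/(14.2×2π×0.0758×2.47) = 0.05986 K/W
R_total = 1.814 K/W
Q = ΔT/R_total = 19/1.814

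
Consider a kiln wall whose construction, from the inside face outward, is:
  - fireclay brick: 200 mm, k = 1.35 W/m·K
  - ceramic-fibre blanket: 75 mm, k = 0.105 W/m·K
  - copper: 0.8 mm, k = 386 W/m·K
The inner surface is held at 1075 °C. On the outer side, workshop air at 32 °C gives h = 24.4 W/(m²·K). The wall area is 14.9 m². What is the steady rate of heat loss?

Thermal resistances in series:
R_fireclay brick = L/(kA) = 0.2/(1.35×14.9) = 0.009943 K/W
R_ceramic-fibre blanket = L/(kA) = 0.075/(0.105×14.9) = 0.04794 K/W
R_copper = L/(kA) = 0.0008/(386×14.9) = 1.391×10^-7 K/W
R_outer film = 1/(h_o·A) = 1/(24.4×14.9) = 0.002751 K/W
R_total = 0.06063 K/W
Q = ΔT / R_total = 1043 / 0.06063

Q ≈ 17200 W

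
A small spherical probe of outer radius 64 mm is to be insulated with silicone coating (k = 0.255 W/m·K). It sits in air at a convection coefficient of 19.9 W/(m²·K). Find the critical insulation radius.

For a sphere r_cr = 2k/h = 2×0.255/19.9
r_cr = 25.6 mm; since the bare radius (64 mm) is above r_cr, any added insulation will reduce heat loss.

r_cr ≈ 25.6 mm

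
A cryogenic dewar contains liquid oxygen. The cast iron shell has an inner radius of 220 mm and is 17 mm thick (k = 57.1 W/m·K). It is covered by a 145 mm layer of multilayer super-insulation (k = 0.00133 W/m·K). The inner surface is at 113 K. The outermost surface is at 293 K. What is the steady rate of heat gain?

Q ≈ 1.88 W

Each spherical layer contributes R = (1/r_i − 1/r_o)/(4πk):
R_cast iron shell = (1/0.22 − 1/0.237)/(4π×57.1) = 4.544×10^-4 K/W
R_multilayer super-insulation = (1/0.237 − 1/0.382)/(4π×0.00133) = 95.83 K/W
R_total = 95.83 K/W
Q = ΔT/R_total = 180/95.83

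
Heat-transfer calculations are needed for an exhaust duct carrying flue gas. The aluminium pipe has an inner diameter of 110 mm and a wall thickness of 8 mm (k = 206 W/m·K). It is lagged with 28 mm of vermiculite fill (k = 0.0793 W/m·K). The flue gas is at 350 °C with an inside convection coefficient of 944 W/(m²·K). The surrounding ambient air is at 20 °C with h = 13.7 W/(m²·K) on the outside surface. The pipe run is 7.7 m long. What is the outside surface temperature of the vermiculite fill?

T ≈ 68.5 °C

Per-layer cylindrical resistances, series-summed:
R_inner film = 1/(h_i·2πr₁L) = 1/(944×2π×0.055×7.7) = 3.981×10^-4 K/W
R_aluminium pipe wall = ln(63/55)/(2π×206×7.7) = 1.363×10^-5 K/W
R_vermiculite fill = ln(91/63)/(2π×0.0793×7.7) = 0.09585 K/W
R_outer film = 1/(h_o·2πr_oL) = 1/(13.7×2π×0.091×7.7) = 0.01658 K/W
R_total = 0.1128 K/W
Q = ΔT/R_total = 330/0.1128
Q = 2920 W
T_interface = T_inner − Q·ΣR(inner→interface) = 350 − 2920×0.09626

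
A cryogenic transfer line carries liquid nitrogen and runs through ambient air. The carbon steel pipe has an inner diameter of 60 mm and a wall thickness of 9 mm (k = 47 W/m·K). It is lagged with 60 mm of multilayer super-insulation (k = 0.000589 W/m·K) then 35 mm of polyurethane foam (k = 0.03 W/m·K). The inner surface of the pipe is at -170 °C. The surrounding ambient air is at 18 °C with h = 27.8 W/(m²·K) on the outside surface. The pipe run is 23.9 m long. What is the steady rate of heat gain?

Q ≈ 17.7 W

Per-layer cylindrical resistances, series-summed:
R_carbon steel pipe wall = ln(39/30)/(2π×47×23.9) = 3.717×10^-5 K/W
R_multilayer super-insulation = ln(99/39)/(2π×0.000589×23.9) = 10.53 K/W
R_polyurethane foam = ln(134/99)/(2π×0.03×23.9) = 0.0672 K/W
R_outer film = 1/(h_o·2πr_oL) = 1/(27.8×2π×0.134×23.9) = 0.001788 K/W
R_total = 10.6 K/W
Q = ΔT/R_total = 188/10.6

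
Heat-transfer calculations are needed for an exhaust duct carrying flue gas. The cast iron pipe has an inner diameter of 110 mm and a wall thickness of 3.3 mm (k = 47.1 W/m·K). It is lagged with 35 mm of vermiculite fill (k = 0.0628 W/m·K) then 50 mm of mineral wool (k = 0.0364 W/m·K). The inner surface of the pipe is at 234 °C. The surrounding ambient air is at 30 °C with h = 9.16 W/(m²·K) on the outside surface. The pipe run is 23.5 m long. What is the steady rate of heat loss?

Treating each annulus and film as a series resistance:
R_cast iron pipe wall = ln(58.3/55)/(2π×47.1×23.5) = 8.379×10^-6 K/W
R_vermiculite fill = ln(93.3/58.3)/(2π×0.0628×23.5) = 0.05071 K/W
R_mineral wool = ln(143.3/93.3)/(2π×0.0364×23.5) = 0.07984 K/W
R_outer film = 1/(h_o·2πr_oL) = 1/(9.16×2π×0.1433×23.5) = 0.00516 K/W
R_total = 0.1357 K/W
Q = ΔT/R_total = 204/0.1357

Q ≈ 1500 W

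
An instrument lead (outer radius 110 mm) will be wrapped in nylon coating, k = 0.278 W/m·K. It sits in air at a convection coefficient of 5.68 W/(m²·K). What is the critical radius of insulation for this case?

r_cr ≈ 48.9 mm

For a cylinder r_cr = k/h = 0.278/5.68
r_cr = 48.9 mm; since the bare radius (110 mm) is above r_cr, any added insulation will reduce heat loss.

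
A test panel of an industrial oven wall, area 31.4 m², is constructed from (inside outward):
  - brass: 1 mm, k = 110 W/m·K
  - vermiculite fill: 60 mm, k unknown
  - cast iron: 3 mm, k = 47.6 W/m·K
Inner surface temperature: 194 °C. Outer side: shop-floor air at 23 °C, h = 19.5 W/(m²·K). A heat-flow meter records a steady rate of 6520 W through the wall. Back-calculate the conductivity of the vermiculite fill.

k ≈ 0.0777 W/(m·K)

Treating each layer as a thermal resistance in series:
R_brass = L/(kA) = 0.001/(110×31.4) = 2.895×10^-7 K/W
R_cast iron = L/(kA) = 0.003/(47.6×31.4) = 2.007×10^-6 K/W
R_outer film = 1/(h_o·A) = 1/(19.5×31.4) = 0.001633 K/W
Sum of known resistances R_other = 0.001635 K/W
Total R = ΔT/Q = 171/6520 = 0.02623 K/W
R_vermiculite fill = R_total − R_other = 0.02459 K/W
k = L/(R·A) = 0.06/(0.02459×31.4)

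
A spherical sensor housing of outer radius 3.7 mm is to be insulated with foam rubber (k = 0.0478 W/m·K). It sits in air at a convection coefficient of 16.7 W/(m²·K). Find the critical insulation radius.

For a sphere r_cr = 2k/h = 2×0.0478/16.7
r_cr = 5.72 mm; since the bare radius (3.7 mm) is below r_cr, adding a thin layer of insulation will *increase* heat loss.

r_cr ≈ 5.72 mm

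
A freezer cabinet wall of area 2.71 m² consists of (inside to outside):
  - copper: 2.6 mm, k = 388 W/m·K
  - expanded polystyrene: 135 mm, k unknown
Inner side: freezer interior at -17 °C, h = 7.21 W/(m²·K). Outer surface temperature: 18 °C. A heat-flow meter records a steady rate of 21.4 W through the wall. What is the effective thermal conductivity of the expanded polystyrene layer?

k ≈ 0.0314 W/(m·K)

Thermal resistances in series:
R_inner film = 1/(h_i·A) = 1/(7.21×2.71) = 0.05118 K/W
R_copper = L/(kA) = 0.0026/(388×2.71) = 2.473×10^-6 K/W
Sum of known resistances R_other = 0.05118 K/W
Total R = ΔT/Q = 35/21.4 = 1.636 K/W
R_expanded polystyrene = R_total − R_other = 1.584 K/W
k = L/(R·A) = 0.135/(1.584×2.71)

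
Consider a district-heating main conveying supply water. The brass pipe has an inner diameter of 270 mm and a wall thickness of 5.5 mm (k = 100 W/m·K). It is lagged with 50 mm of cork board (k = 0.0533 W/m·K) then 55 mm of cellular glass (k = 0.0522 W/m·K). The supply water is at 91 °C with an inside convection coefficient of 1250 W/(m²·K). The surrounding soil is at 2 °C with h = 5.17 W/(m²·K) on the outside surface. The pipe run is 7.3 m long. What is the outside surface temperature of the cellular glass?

T ≈ 8.17 °C

Treating each annulus and film as a series resistance:
R_inner film = 1/(h_i·2πr₁L) = 1/(1250×2π×0.135×7.3) = 1.292×10^-4 K/W
R_brass pipe wall = ln(140.5/135)/(2π×100×7.3) = 8.706×10^-6 K/W
R_cork board = ln(190.5/140.5)/(2π×0.0533×7.3) = 0.1245 K/W
R_cellular glass = ln(245.5/190.5)/(2π×0.0522×7.3) = 0.1059 K/W
R_outer film = 1/(h_o·2πr_oL) = 1/(5.17×2π×0.2455×7.3) = 0.01718 K/W
R_total = 0.2478 K/W
Q = ΔT/R_total = 89/0.2478
Q = 359 W
T_interface = T_inner − Q·ΣR(inner→interface) = 91 − 359×0.2306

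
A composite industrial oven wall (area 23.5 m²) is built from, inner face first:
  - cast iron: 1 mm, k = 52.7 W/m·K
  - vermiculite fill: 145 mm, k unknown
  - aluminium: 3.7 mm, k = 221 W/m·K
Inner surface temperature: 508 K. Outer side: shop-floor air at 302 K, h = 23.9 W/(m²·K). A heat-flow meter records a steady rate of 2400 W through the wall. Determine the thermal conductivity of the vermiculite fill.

k ≈ 0.0734 W/(m·K)

Treating each layer as a thermal resistance in series:
R_cast iron = L/(kA) = 0.001/(52.7×23.5) = 8.075×10^-7 K/W
R_aluminium = L/(kA) = 0.0037/(221×23.5) = 7.124×10^-7 K/W
R_outer film = 1/(h_o·A) = 1/(23.9×23.5) = 0.00178 K/W
Sum of known resistances R_other = 0.001782 K/W
Total R = ΔT/Q = 206/2400 = 0.08583 K/W
R_vermiculite fill = R_total − R_other = 0.08405 K/W
k = L/(R·A) = 0.145/(0.08405×23.5)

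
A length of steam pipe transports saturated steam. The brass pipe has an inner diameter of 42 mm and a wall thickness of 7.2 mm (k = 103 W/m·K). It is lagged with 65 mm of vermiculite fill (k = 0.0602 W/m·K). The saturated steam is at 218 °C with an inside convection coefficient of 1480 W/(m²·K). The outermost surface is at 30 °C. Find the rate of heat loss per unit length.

For a radial system each layer contributes R = ln(r_out/r_in)/(2πkL); films add R = 1/(hA).
R_inner film = 1/(h_i·2πr₁L) = 1/(1480×2π×0.021×1) = 0.005121 K/W
R_brass pipe wall = ln(28.2/21)/(2π×103×1) = 4.555×10^-4 K/W
R_vermiculite fill = ln(93.2/28.2)/(2π×0.0602×1) = 3.16 K/W
R_total = 3.166 K/W
Q = ΔT/R_total = 188/3.166

q′ ≈ 59.4 W/m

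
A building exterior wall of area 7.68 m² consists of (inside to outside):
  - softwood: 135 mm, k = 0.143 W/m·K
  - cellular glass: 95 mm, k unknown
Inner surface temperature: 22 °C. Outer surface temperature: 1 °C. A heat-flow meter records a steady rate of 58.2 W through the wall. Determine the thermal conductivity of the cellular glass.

k ≈ 0.052 W/(m·K)

Model the wall as resistances in series:
R_softwood = L/(kA) = 0.135/(0.143×7.68) = 0.1229 K/W
Sum of known resistances R_other = 0.1229 K/W
Total R = ΔT/Q = 21/58.2 = 0.3608 K/W
R_cellular glass = R_total − R_other = 0.2379 K/W
k = L/(R·A) = 0.095/(0.2379×7.68)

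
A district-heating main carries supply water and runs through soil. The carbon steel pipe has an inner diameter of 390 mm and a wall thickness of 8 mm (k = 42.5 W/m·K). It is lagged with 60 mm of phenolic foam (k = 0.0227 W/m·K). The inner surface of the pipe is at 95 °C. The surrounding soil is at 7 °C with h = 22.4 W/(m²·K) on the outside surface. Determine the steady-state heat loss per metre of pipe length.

q′ ≈ 47.8 W/m

Treating each annulus and film as a series resistance:
R_carbon steel pipe wall = ln(203/195)/(2π×42.5×1) = 1.506×10^-4 K/W
R_phenolic foam = ln(263/203)/(2π×0.0227×1) = 1.816 K/W
R_outer film = 1/(h_o·2πr_oL) = 1/(22.4×2π×0.263×1) = 0.02702 K/W
R_total = 1.843 K/W
Q = ΔT/R_total = 88/1.843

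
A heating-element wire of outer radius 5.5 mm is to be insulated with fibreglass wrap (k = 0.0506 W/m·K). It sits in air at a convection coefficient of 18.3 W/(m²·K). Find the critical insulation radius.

r_cr ≈ 2.77 mm

For a cylinder r_cr = k/h = 0.0506/18.3
r_cr = 2.77 mm; since the bare radius (5.5 mm) is above r_cr, any added insulation will reduce heat loss.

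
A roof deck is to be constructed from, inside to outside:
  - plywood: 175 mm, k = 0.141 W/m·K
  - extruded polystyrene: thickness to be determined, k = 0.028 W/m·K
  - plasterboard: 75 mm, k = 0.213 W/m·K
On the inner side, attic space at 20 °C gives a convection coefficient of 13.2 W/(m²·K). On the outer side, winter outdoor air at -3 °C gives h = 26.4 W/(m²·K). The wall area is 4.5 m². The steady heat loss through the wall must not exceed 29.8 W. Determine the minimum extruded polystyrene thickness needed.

Using the resistance-network approach (series):
R_inner film = 1/(h_i·A) = 1/(13.2×4.5) = 0.01684 K/W
R_plywood = L/(kA) = 0.175/(0.141×4.5) = 0.2758 K/W
R_plasterboard = L/(kA) = 0.075/(0.213×4.5) = 0.07825 K/W
R_outer film = 1/(h_o·A) = 1/(26.4×4.5) = 0.008418 K/W
Sum of the known resistances R_other = 0.3793 K/W
Required total resistance R_tot = ΔT/Q_allow = 23/29.8 = 0.7718 K/W
R_extruded polystyrene = R_tot − R_other = 0.3925 K/W
L = R·k·A = 0.3925×0.028×4.5

L ≈ 49.5 mm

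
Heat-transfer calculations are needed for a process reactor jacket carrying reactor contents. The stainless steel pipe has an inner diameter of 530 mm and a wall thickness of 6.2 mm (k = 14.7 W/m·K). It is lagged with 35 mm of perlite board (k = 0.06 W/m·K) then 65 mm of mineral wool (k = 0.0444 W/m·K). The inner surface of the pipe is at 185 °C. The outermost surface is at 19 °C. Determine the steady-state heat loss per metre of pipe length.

q′ ≈ 164 W/m

Per-layer cylindrical resistances, series-summed:
R_stainless steel pipe wall = ln(271.2/265)/(2π×14.7×1) = 2.504×10^-4 K/W
R_perlite board = ln(306.2/271.2)/(2π×0.06×1) = 0.322 K/W
R_mineral wool = ln(371.2/306.2)/(2π×0.0444×1) = 0.69 K/W
R_total = 1.012 K/W
Q = ΔT/R_total = 166/1.012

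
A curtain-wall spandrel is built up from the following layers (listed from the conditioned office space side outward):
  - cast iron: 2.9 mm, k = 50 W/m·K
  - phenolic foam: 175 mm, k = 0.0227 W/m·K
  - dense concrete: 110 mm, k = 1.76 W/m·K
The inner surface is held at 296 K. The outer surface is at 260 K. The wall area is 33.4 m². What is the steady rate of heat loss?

Q ≈ 155 W

Treating each layer as a thermal resistance in series:
R_cast iron = L/(kA) = 0.0029/(50×33.4) = 1.737×10^-6 K/W
R_phenolic foam = L/(kA) = 0.175/(0.0227×33.4) = 0.2308 K/W
R_dense concrete = L/(kA) = 0.11/(1.76×33.4) = 0.001871 K/W
R_total = 0.2327 K/W
Q = ΔT / R_total = 36 / 0.2327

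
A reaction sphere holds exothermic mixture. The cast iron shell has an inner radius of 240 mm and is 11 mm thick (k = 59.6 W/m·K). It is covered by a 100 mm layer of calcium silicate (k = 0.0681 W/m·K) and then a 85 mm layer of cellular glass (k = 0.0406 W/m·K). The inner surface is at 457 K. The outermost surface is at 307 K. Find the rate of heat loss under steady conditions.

Q ≈ 62.1 W

Radial (spherical) resistances in series:
R_cast iron shell = (1/0.24 − 1/0.251)/(4π×59.6) = 2.438×10^-4 K/W
R_calcium silicate = (1/0.251 − 1/0.351)/(4π×0.0681) = 1.326 K/W
R_cellular glass = (1/0.351 − 1/0.436)/(4π×0.0406) = 1.089 K/W
R_total = 2.415 K/W
Q = ΔT/R_total = 150/2.415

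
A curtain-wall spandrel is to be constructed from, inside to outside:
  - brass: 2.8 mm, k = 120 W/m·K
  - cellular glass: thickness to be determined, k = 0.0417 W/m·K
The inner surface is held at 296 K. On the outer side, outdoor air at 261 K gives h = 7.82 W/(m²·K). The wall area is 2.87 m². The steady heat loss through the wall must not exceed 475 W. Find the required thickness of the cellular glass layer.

L ≈ 3.48 mm

Series thermal resistances:
R_brass = L/(kA) = 0.0028/(120×2.87) = 8.13×10^-6 K/W
R_outer film = 1/(h_o·A) = 1/(7.82×2.87) = 0.04456 K/W
Sum of the known resistances R_other = 0.04456 K/W
Required total resistance R_tot = ΔT/Q_allow = 35/475 = 0.07368 K/W
R_cellular glass = R_tot − R_other = 0.02912 K/W
L = R·k·A = 0.02912×0.0417×2.87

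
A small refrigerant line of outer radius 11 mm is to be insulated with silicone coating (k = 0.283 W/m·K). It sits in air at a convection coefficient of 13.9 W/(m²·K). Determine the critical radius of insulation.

For a cylinder r_cr = k/h = 0.283/13.9
r_cr = 20.4 mm; since the bare radius (11 mm) is below r_cr, adding a thin layer of insulation will *increase* heat loss.

r_cr ≈ 20.4 mm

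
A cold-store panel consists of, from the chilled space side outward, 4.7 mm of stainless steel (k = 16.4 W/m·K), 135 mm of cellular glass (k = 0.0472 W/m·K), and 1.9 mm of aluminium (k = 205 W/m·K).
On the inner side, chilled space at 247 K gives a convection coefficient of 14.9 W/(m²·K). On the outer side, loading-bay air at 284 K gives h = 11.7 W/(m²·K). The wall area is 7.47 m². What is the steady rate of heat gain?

Treating each layer as a thermal resistance in series:
R_inner film = 1/(h_i·A) = 1/(14.9×7.47) = 0.008984 K/W
R_stainless steel = L/(kA) = 0.0047/(16.4×7.47) = 3.836×10^-5 K/W
R_cellular glass = L/(kA) = 0.135/(0.0472×7.47) = 0.3829 K/W
R_aluminium = L/(kA) = 0.0019/(205×7.47) = 1.241×10^-6 K/W
R_outer film = 1/(h_o·A) = 1/(11.7×7.47) = 0.01144 K/W
R_total = 0.4034 K/W
Q = ΔT / R_total = 37 / 0.4034

Q ≈ 91.7 W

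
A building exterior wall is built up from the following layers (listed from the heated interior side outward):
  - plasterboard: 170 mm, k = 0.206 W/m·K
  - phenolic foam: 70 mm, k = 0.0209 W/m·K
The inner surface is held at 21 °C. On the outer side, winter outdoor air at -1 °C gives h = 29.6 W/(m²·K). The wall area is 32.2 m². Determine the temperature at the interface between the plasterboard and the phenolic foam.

T ≈ 16.7 °C

Model the wall as resistances in series:
R_plasterboard = L/(kA) = 0.17/(0.206×32.2) = 0.02563 K/W
R_phenolic foam = L/(kA) = 0.07/(0.0209×32.2) = 0.104 K/W
R_outer film = 1/(h_o·A) = 1/(29.6×32.2) = 0.001049 K/W
R_total = 0.1307 K/W;  Q = ΔT/R_total = 22/0.1307 = 168.3 W
T_interface = T_inner − Q·ΣR(inner→interface) = 21 − 168×0.02563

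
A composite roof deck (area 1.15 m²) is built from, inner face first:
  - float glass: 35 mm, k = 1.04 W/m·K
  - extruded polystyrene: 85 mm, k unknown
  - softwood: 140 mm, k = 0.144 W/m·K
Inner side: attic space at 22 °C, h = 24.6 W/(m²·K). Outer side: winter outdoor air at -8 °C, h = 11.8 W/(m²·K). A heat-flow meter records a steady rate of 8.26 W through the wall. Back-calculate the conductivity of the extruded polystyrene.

k ≈ 0.0279 W/(m·K)

Using the resistance-network approach (series):
R_inner film = 1/(h_i·A) = 1/(24.6×1.15) = 0.03535 K/W
R_float glass = L/(kA) = 0.035/(1.04×1.15) = 0.02926 K/W
R_softwood = L/(kA) = 0.14/(0.144×1.15) = 0.8454 K/W
R_outer film = 1/(h_o·A) = 1/(11.8×1.15) = 0.07369 K/W
Sum of known resistances R_other = 0.9837 K/W
Total R = ΔT/Q = 30/8.26 = 3.632 K/W
R_extruded polystyrene = R_total − R_other = 2.648 K/W
k = L/(R·A) = 0.085/(2.648×1.15)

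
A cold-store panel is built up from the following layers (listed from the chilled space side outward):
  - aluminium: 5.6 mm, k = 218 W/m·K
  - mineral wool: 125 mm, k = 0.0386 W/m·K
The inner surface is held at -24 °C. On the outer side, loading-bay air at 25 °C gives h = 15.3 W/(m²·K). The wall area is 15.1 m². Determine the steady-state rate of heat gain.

Q ≈ 224 W

Using the resistance-network approach (series):
R_aluminium = L/(kA) = 0.0056/(218×15.1) = 1.701×10^-6 K/W
R_mineral wool = L/(kA) = 0.125/(0.0386×15.1) = 0.2145 K/W
R_outer film = 1/(h_o·A) = 1/(15.3×15.1) = 0.004328 K/W
R_total = 0.2188 K/W
Q = ΔT / R_total = 49 / 0.2188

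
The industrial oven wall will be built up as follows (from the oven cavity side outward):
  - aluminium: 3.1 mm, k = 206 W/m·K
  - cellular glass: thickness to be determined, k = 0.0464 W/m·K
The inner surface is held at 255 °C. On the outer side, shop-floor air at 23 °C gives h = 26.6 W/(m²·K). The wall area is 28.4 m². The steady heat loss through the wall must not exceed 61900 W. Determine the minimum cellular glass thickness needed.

Using the resistance-network approach (series):
R_aluminium = L/(kA) = 0.0031/(206×28.4) = 5.299×10^-7 K/W
R_outer film = 1/(h_o·A) = 1/(26.6×28.4) = 0.001324 K/W
Sum of the known resistances R_other = 0.001324 K/W
Required total resistance R_tot = ΔT/Q_allow = 232/61900 = 0.003748 K/W
R_cellular glass = R_tot − R_other = 0.002424 K/W
L = R·k·A = 0.002424×0.0464×28.4

L ≈ 3.19 mm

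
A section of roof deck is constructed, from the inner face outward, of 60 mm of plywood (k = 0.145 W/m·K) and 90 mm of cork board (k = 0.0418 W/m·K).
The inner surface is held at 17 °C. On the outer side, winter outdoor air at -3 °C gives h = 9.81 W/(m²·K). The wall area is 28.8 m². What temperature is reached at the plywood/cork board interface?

T ≈ 13.9 °C

Series thermal resistances:
R_plywood = L/(kA) = 0.06/(0.145×28.8) = 0.01437 K/W
R_cork board = L/(kA) = 0.09/(0.0418×28.8) = 0.07476 K/W
R_outer film = 1/(h_o·A) = 1/(9.81×28.8) = 0.003539 K/W
R_total = 0.09267 K/W;  Q = ΔT/R_total = 20/0.09267 = 215.8 W
T_interface = T_inner − Q·ΣR(inner→interface) = 17 − 216×0.01437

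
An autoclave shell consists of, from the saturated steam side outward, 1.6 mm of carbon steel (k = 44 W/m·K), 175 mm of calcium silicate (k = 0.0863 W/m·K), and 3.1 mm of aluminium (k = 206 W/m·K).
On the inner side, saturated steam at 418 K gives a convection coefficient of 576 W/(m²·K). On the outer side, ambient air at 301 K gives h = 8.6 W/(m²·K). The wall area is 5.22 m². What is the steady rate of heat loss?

Model the wall as resistances in series:
R_inner film = 1/(h_i·A) = 1/(576×5.22) = 3.326×10^-4 K/W
R_carbon steel = L/(kA) = 0.0016/(44×5.22) = 6.966×10^-6 K/W
R_calcium silicate = L/(kA) = 0.175/(0.0863×5.22) = 0.3885 K/W
R_aluminium = L/(kA) = 0.0031/(206×5.22) = 2.883×10^-6 K/W
R_outer film = 1/(h_o·A) = 1/(8.6×5.22) = 0.02228 K/W
R_total = 0.4111 K/W
Q = ΔT / R_total = 117 / 0.4111

Q ≈ 285 W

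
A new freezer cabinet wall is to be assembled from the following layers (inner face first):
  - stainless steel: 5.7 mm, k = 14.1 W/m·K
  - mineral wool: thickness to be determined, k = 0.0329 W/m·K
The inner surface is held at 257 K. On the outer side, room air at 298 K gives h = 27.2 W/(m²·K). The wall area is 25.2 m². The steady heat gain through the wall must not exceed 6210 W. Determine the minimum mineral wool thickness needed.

Treating each layer as a thermal resistance in series:
R_stainless steel = L/(kA) = 0.0057/(14.1×25.2) = 1.604×10^-5 K/W
R_outer film = 1/(h_o·A) = 1/(27.2×25.2) = 0.001459 K/W
Sum of the known resistances R_other = 0.001475 K/W
Required total resistance R_tot = ΔT/Q_allow = 41/6210 = 0.006602 K/W
R_mineral wool = R_tot − R_other = 0.005127 K/W
L = R·k·A = 0.005127×0.0329×25.2

L ≈ 4.25 mm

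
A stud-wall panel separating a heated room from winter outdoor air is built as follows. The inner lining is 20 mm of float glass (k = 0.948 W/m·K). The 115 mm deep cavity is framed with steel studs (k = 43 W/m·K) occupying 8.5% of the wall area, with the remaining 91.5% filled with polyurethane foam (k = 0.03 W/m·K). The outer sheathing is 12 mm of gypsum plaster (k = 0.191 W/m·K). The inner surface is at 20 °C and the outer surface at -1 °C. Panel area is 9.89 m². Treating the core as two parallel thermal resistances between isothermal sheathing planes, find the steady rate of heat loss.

Sheathing layers in series; stud and cavity paths in parallel between them.
R_inner = 0.02/(0.948×9.89) = 0.002133 K/W
R_stud  = 0.115/(43×0.085×9.89) = 0.003181 K/W
R_cav   = 0.115/(0.03×0.915×9.89) = 0.4236 K/W
1/R_core = 1/R_stud + 1/R_cav → R_core = 0.003158 K/W
R_outer = 0.012/(0.191×9.89) = 0.006353 K/W
R_total = 0.01164 K/W
Q = ΔT/R_total = 21/0.01164

Q ≈ 1800 W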